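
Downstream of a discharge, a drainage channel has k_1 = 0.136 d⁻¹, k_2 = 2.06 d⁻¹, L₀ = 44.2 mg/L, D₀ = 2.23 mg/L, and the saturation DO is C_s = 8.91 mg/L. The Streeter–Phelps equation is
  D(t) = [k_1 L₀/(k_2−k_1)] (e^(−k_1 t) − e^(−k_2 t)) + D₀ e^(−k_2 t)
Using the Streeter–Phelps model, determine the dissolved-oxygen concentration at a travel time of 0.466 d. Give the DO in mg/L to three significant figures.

DO ≈ 6.32 mg/L

k_1 L₀/(k_2−k_1) = 0.136×44.2/(2.06−0.136) = 6.011/1.924 = 3.124 mg/L.
e^(−k_1 t) = e^(−0.136×0.4660) = 0.9386; e^(−k_2 t) = e^(−2.06×0.4660) = 0.3829.
D = 3.124 × (0.9386 − 0.3829) + 2.23 × 0.3829 = 1.736 + 0.8539 = 2.590 mg/L.
DO = C_s − D = 8.91 − 2.590 = 6.320 mg/L.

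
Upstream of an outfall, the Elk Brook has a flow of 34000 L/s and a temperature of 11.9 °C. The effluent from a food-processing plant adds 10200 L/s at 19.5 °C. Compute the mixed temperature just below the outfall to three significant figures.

13.7 °C

Flow-weighted mixing: C = (Q_r C_r + Q_w C_w)/(Q_r + Q_w)
= (34000×11.9 + 10200×19.5)/(34000 + 10200) = 603500/44200 = 13.65 °C.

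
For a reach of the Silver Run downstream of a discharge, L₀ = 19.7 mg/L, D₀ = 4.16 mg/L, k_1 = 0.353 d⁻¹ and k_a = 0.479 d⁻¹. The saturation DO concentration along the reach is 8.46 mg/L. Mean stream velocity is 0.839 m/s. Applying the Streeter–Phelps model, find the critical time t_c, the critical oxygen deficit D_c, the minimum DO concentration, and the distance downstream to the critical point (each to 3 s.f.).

t_c ≈ 1.80 d; D_c ≈ 7.69 mg/L; min DO ≈ 0.771 mg/L; x_c ≈ 131 km

t_c = [1/(k_a−k_1)] ln[(k_a/k_1)(1 − D₀(k_a−k_1)/(k_1 L₀))]
= [1/(0.479−0.353)] ln[(0.479/0.353)(1 − 4.16×0.1260/(0.353×19.7))]
= (1/0.1260) ln[1.357 × 0.9246] = 7.937 × ln(1.255) = 7.937 × 0.2269 = 1.801 d.
D_c = (k_1/k_a) L₀ e^(−k_1 t_c) = (0.353/0.479) × 19.7 × e^(−0.353×1.801) = 0.7370 × 19.7 × 0.5296 = 7.689 mg/L.
Minimum DO = C_s − D_c = 8.46 − 7.689 = 0.7709 mg/L.
x_c = v t_c = 0.839 m/s × 1.801 d × 86400 s/d = 130500 m ≈ 131 km.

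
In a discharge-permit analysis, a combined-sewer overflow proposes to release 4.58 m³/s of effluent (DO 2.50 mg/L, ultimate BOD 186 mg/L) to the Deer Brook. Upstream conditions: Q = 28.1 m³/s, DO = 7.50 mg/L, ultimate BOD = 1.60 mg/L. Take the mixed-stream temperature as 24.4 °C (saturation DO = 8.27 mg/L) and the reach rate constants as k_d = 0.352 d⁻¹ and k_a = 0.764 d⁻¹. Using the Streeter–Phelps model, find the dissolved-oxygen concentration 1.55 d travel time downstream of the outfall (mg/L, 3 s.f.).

DO ≈ 1.41 mg/L

Mixed DO = (28.1×7.50 + 4.58×2.50)/(28.1+4.58) = 222.2/32.68 = 6.799 mg/L.
Mixed L₀ = (28.1×1.60 + 4.58×186)/(32.68) = 896.8/32.68 = 27.44 mg/L.
Initial deficit D₀ = C_s − DO₀ = 8.27 − 6.799 = 1.471 mg/L.
D(1.55) = [0.352×27.44/(0.764−0.352)](e^(−0.352×1.55) − e^(−0.764×1.55)) + 1.471 e^(−0.764×1.55)
= 23.45 × (0.5795 − 0.3060) + 1.471 × 0.3060 = 6.863 mg/L.
DO = 8.27 − 6.863 = 1.407 mg/L.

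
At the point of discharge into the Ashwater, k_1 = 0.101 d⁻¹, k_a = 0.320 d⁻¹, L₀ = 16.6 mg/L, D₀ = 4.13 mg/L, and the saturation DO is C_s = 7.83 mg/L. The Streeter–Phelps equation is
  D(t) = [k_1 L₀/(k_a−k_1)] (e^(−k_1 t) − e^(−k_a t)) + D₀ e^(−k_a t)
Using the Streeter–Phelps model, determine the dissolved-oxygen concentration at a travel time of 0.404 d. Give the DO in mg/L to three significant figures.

DO ≈ 3.58 mg/L

k_1 L₀/(k_a−k_1) = 0.101×16.6/(0.320−0.101) = 1.677/0.2190 = 7.656 mg/L.
e^(−k_1 t) = e^(−0.101×0.4040) = 0.9600; e^(−k_a t) = e^(−0.320×0.4040) = 0.8787.
D = 7.656 × (0.9600 − 0.8787) + 4.13 × 0.8787 = 0.6223 + 3.629 = 4.251 mg/L.
DO = C_s − D = 7.83 − 4.251 = 3.579 mg/L.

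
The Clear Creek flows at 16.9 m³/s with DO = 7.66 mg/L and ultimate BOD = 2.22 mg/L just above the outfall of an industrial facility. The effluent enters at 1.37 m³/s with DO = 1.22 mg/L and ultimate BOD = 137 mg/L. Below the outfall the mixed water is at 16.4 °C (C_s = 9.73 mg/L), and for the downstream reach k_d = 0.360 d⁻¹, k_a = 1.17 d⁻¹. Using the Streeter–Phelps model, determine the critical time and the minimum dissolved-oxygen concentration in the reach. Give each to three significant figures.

Mixed DO = (16.9×7.66 + 1.37×1.22)/(16.9+1.37) = 131.1/18.27 = 7.177 mg/L.
Mixed L₀ = (16.9×2.22 + 1.37×137)/(18.27) = 225.2/18.27 = 12.33 mg/L.
Initial deficit D₀ = C_s − DO₀ = 9.73 − 7.177 = 2.553 mg/L.
t_c = (1/0.8100) ln[(1.17/0.360)(1 − 2.553×0.8100/(0.360×12.33))] = 1.235 × ln(1.736) = 0.6806 d.
D_c = (0.360/1.17) × 12.33 × e^(−0.360×0.6806) = 0.3077 × 12.33 × 0.7827 = 2.969 mg/L.
Minimum DO = 9.73 − 2.969 = 6.761 mg/L.

t_c ≈ 0.681 d; minimum DO ≈ 6.76 mg/L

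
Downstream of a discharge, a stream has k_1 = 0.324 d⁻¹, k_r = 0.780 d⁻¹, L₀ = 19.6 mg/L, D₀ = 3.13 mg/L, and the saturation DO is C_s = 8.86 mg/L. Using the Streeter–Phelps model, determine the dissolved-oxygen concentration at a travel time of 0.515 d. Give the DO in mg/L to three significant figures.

DO ≈ 4.30 mg/L

k_1 L₀/(k_r−k_1) = 0.324×19.6/(0.780−0.324) = 6.350/0.4560 = 13.93 mg/L.
e^(−k_1 t) = e^(−0.324×0.5150) = 0.8463; e^(−k_r t) = e^(−0.780×0.5150) = 0.6692.
D = 13.93 × (0.8463 − 0.6692) + 3.13 × 0.6692 = 2.467 + 2.095 = 4.561 mg/L.
DO = C_s − D = 8.86 − 4.561 = 4.299 mg/L.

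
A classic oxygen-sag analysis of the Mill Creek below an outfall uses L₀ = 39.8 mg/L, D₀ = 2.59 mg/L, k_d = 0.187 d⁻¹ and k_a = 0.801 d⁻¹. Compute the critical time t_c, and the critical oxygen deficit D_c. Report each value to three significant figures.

With k_a/k_d = 4.283 and 1 − D₀(k_a−k_d)/(k_d L₀) = 0.7863,
t_c = ln(4.283 × 0.7863) / (0.801 − 0.187) = ln(3.368) / 0.6140 = 1.214/0.6140 = 1.978 d.
L(t_c) = L₀ e^(−k_d t_c) = 39.8 × 0.6908 = 27.50 mg/L, and at the critical point k_a D_c = k_d L, so D_c = (0.187/0.801) × 27.50 = 6.419 mg/L.

t_c ≈ 1.98 d; D_c ≈ 6.42 mg/L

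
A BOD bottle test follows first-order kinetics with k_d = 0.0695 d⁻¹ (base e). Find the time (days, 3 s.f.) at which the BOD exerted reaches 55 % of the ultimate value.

y/L₀ = 1 − e^(−k_d t) = 0.55 ⇒ e^(−k_d t) = 0.450
t = −ln(0.450) / 0.0695 = 0.7985 / 0.0695 = 11.49 d.

t ≈ 11.5 d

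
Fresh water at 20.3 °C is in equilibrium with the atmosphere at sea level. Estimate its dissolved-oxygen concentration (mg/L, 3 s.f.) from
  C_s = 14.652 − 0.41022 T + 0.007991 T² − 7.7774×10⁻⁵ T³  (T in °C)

C_s ≈ 8.97 mg/L

C_s = 14.652 − 0.41022×20.3 + 0.007991×20.3² − 7.7774×10⁻⁵×20.3³ = 8.967 mg/L.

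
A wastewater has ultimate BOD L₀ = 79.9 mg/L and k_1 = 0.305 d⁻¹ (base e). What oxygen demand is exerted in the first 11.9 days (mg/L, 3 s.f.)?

y_t = L₀(1 − e^(−k_1 t)) = 79.9 × (1 − e^(−0.305×11.9))
= 79.9 × (1 − 0.02653) = 79.9 × 0.9735 = 77.78 mg/L.

y ≈ 77.8 mg/L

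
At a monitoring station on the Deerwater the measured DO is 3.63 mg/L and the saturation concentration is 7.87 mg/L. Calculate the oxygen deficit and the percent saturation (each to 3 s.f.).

D = C_s − C = 7.87 − 3.63 = 4.24 mg/L.
% saturation = 3.63/7.87 × 100 = 46.1 %.

D ≈ 4.24 mg/L; 46.1 % saturation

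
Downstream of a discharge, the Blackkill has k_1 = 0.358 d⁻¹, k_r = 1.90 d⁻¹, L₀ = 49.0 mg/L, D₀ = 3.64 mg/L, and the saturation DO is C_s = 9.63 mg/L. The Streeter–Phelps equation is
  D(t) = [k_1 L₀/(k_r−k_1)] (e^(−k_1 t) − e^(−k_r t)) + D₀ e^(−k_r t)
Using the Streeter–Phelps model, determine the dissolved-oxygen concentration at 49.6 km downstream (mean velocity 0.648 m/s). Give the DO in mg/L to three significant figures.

DO ≈ 2.78 mg/L

Travel time t = x/v = 49.6 km / (0.648 m/s) = 49600 m / 0.648 m/s = 76540 s = 0.8859 d.
k_1 L₀/(k_r−k_1) = 0.358×49.0/(1.90−0.358) = 17.54/1.542 = 11.38 mg/L.
e^(−k_1 t) = e^(−0.358×0.8859) = 0.7282; e^(−k_r t) = e^(−1.90×0.8859) = 0.1858.
D = 11.38 × (0.7282 − 0.1858) + 3.64 × 0.1858 = 6.171 + 0.6762 = 6.847 mg/L.
DO = C_s − D = 9.63 − 6.847 = 2.783 mg/L.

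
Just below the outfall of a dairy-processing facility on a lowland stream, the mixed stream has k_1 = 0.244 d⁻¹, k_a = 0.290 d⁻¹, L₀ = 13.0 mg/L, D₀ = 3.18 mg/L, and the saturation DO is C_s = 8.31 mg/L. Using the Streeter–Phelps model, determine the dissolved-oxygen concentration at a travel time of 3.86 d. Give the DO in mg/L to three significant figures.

DO ≈ 2.90 mg/L

k_1 L₀/(k_a−k_1) = 0.244×13.0/(0.290−0.244) = 3.172/0.04600 = 68.96 mg/L.
e^(−k_1 t) = e^(−0.244×3.860) = 0.3899; e^(−k_a t) = e^(−0.290×3.860) = 0.3265.
D = 68.96 × (0.3899 − 0.3265) + 3.18 × 0.3265 = 4.374 + 1.038 = 5.412 mg/L.
DO = C_s − D = 8.31 − 5.412 = 2.898 mg/L.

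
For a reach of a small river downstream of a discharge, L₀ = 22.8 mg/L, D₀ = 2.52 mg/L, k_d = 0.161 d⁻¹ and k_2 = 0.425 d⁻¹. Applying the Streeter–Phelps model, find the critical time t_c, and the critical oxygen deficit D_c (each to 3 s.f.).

t_c = [1/(k_2−k_d)] ln[(k_2/k_d)(1 − D₀(k_2−k_d)/(k_d L₀))]
= [1/(0.425−0.161)] ln[(0.425/0.161)(1 − 2.52×0.2640/(0.161×22.8))]
= (1/0.2640) ln[2.640 × 0.8188] = 3.788 × ln(2.161) = 3.788 × 0.7707 = 2.919 d.
L(t_c) = L₀ e^(−k_d t_c) = 22.8 × 0.6250 = 14.25 mg/L, and at the critical point k_2 D_c = k_d L, so D_c = (0.161/0.425) × 14.25 = 5.398 mg/L.

t_c ≈ 2.92 d; D_c ≈ 5.40 mg/L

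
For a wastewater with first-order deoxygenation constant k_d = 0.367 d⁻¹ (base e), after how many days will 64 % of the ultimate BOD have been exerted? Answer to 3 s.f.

t ≈ 2.78 d

y/L₀ = 1 − e^(−k_d t) = 0.64 ⇒ e^(−k_d t) = 0.360
t = −ln(0.360) / 0.367 = 1.022 / 0.367 = 2.784 d.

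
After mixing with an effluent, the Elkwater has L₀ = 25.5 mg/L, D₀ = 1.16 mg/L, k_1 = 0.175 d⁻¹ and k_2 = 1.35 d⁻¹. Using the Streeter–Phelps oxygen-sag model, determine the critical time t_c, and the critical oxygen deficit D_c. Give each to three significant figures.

With k_2/k_1 = 7.714 and 1 − D₀(k_2−k_1)/(k_1 L₀) = 0.6946,
t_c = ln(7.714 × 0.6946) / (1.35 − 0.175) = ln(5.358) / 1.175 = 1.679/1.175 = 1.429 d.
L(t_c) = L₀ e^(−k_1 t_c) = 25.5 × 0.7788 = 19.86 mg/L, and at the critical point k_2 D_c = k_1 L, so D_c = (0.175/1.35) × 19.86 = 2.574 mg/L.

t_c ≈ 1.43 d; D_c ≈ 2.57 mg/L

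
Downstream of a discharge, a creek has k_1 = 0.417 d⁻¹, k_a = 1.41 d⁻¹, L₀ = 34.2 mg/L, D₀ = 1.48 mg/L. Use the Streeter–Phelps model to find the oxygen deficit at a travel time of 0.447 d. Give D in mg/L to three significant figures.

D ≈ 5.06 mg/L

k_1 L₀/(k_a−k_1) = 0.417×34.2/(1.41−0.417) = 14.26/0.9930 = 14.36 mg/L.
e^(−k_1 t) = e^(−0.417×0.4470) = 0.8299; e^(−k_a t) = e^(−1.41×0.4470) = 0.5324.
D = 14.36 × (0.8299 − 0.5324) + 1.48 × 0.5324 = 4.273 + 0.7880 = 5.061 mg/L.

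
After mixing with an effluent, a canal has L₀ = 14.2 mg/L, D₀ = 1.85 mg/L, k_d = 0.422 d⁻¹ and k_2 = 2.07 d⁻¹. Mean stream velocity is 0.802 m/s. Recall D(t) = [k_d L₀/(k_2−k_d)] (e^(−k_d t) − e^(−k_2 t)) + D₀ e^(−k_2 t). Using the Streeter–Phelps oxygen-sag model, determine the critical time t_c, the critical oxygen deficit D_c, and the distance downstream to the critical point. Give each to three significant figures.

t_c = [1/(k_2−k_d)] ln[(k_2/k_d)(1 − D₀(k_2−k_d)/(k_d L₀))]
= [1/(2.07−0.422)] ln[(2.07/0.422)(1 − 1.85×1.648/(0.422×14.2))]
= (1/1.648) ln[4.905 × 0.4912] = 0.6068 × ln(2.410) = 0.6068 × 0.8794 = 0.5336 d.
D_c = (k_d/k_2) L₀ e^(−k_d t_c) = (0.422/2.07) × 14.2 × e^(−0.422×0.5336) = 0.2039 × 14.2 × 0.7984 = 2.311 mg/L.
x_c = v t_c = 0.802 m/s × 0.5336 d × 86400 s/d = 36980 m ≈ 37.0 km.

t_c ≈ 0.534 d; D_c ≈ 2.31 mg/L; x_c ≈ 37.0 km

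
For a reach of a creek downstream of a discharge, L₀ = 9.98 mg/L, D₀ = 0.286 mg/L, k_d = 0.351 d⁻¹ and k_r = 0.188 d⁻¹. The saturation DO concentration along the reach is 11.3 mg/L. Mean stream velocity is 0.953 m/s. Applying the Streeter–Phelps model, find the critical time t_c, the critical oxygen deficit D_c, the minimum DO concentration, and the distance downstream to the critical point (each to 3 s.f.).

With k_r/k_d = 0.5356 and 1 − D₀(k_r−k_d)/(k_d L₀) = 1.013,
t_c = ln(0.5356 × 1.013) / (0.188 − 0.351) = ln(0.5427) / -0.1630 = -0.6111/-0.1630 = 3.749 d.
D_c = (k_d/k_r) L₀ e^(−k_d t_c) = (0.351/0.188) × 9.98 × e^(−0.351×3.749) = 1.867 × 9.98 × 0.2682 = 4.998 mg/L.
Minimum DO = C_s − D_c = 11.3 − 4.998 = 6.302 mg/L.
x_c = v t_c = 0.953 m/s × 3.749 d × 86400 s/d = 308700 m ≈ 309 km.

t_c ≈ 3.75 d; D_c ≈ 5.00 mg/L; min DO ≈ 6.30 mg/L; x_c ≈ 309 km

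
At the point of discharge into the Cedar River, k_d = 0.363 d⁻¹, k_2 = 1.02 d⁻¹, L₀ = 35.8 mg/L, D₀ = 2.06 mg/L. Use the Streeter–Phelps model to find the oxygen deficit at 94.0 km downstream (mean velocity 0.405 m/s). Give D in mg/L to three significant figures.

D ≈ 6.32 mg/L

Travel time t = x/v = 94.0 km / (0.405 m/s) = 94000 m / 0.405 m/s = 232100 s = 2.686 d.
k_d L₀/(k_2−k_d) = 0.363×35.8/(1.02−0.363) = 13.00/0.6570 = 19.78 mg/L.
e^(−k_d t) = e^(−0.363×2.686) = 0.3771; e^(−k_2 t) = e^(−1.02×2.686) = 0.06457.
D = 19.78 × (0.3771 − 0.06457) + 2.06 × 0.06457 = 6.183 + 0.1330 = 6.316 mg/L.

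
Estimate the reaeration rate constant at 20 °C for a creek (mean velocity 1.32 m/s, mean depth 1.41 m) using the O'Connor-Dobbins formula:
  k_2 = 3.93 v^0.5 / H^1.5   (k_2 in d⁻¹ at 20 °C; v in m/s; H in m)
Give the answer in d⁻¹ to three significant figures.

k_2 ≈ 2.70 d⁻¹

k_2 = 3.93 × 1.32^0.5 / 1.41^1.5 = 3.93 × 1.149 / 1.674 = 2.697 d⁻¹.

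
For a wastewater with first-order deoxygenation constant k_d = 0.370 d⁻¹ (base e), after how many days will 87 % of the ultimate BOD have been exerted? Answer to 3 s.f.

y/L₀ = 1 − e^(−k_d t) = 0.87 ⇒ e^(−k_d t) = 0.130
t = −ln(0.130) / 0.370 = 2.040 / 0.370 = 5.514 d.

t ≈ 5.51 d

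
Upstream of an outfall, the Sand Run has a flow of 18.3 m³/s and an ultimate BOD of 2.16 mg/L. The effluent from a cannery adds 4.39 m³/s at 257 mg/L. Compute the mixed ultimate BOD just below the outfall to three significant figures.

51.5 mg/L

Flow-weighted mixing: C = (Q_r C_r + Q_w C_w)/(Q_r + Q_w)
= (18.3×2.16 + 4.39×257)/(18.3 + 4.39) = 1168/22.69 = 51.47 mg/L.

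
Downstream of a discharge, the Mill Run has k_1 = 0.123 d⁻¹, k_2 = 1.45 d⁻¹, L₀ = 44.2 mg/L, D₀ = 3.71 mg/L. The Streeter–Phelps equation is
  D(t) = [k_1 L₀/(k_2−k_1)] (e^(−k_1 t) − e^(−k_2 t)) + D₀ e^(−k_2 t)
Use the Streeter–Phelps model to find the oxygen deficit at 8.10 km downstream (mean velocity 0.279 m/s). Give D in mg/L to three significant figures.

Travel time t = x/v = 8.10 km / (0.279 m/s) = 8100 m / 0.279 m/s = 29030 s = 0.3360 d.
k_1 L₀/(k_2−k_1) = 0.123×44.2/(1.45−0.123) = 5.437/1.327 = 4.097 mg/L.
e^(−k_1 t) = e^(−0.123×0.3360) = 0.9595; e^(−k_2 t) = e^(−1.45×0.3360) = 0.6143.
D = 4.097 × (0.9595 − 0.6143) + 3.71 × 0.6143 = 1.414 + 2.279 = 3.693 mg/L.

D ≈ 3.69 mg/L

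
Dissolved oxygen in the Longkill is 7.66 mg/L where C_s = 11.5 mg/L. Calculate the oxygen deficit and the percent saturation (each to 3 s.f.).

D = C_s − C = 11.5 − 7.66 = 3.84 mg/L.
% saturation = 7.66/11.5 × 100 = 66.6 %.

D ≈ 3.84 mg/L; 66.6 % saturation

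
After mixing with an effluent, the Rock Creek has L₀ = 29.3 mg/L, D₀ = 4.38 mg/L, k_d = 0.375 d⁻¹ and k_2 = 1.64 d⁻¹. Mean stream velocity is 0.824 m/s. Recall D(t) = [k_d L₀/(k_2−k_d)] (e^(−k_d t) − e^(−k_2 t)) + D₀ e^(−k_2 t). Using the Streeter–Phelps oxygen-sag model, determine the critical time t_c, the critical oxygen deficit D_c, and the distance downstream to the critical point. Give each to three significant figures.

t_c ≈ 0.612 d; D_c ≈ 5.33 mg/L; x_c ≈ 43.5 km

At the critical point dD/dt = 0, so k_d L₀ e^(−k_d t) = k_2 D. Substituting D(t) from the Streeter–Phelps equation and solving for t gives
t_c = ln[(k_2/k_d)(1 − D₀(k_2−k_d)/(k_d L₀))] / (k_2−k_d).
Here k_2−k_d = 1.265 d⁻¹ and 1 − D₀(k_2−k_d)/(k_d L₀) = 1 − 4.38×1.265/(0.375×29.3) = 0.4957, so
t_c = ln(4.373 × 0.4957) / 1.265 = 0.7738 / 1.265 = 0.6117 d.
D_c = (k_d/k_2) L₀ e^(−k_d t_c) = (0.375/1.64) × 29.3 × e^(−0.375×0.6117) = 0.2287 × 29.3 × 0.7950 = 5.326 mg/L.
x_c = v t_c = 0.824 m/s × 0.6117 d × 86400 s/d = 43550 m ≈ 43.5 km.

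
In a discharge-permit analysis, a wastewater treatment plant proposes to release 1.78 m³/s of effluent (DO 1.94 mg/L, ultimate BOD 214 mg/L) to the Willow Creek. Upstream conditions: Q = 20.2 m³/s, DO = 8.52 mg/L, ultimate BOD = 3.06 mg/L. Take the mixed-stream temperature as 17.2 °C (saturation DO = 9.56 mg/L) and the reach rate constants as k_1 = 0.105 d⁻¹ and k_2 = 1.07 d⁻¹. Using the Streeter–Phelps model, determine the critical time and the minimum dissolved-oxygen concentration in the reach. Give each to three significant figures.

t_c ≈ 1.10 d; minimum DO ≈ 7.80 mg/L

Mixed DO = (20.2×8.52 + 1.78×1.94)/(20.2+1.78) = 175.6/21.98 = 7.987 mg/L.
Mixed L₀ = (20.2×3.06 + 1.78×214)/(21.98) = 442.7/21.98 = 20.14 mg/L.
Initial deficit D₀ = C_s − DO₀ = 9.56 − 7.987 = 1.573 mg/L.
t_c = (1/0.9650) ln[(1.07/0.105)(1 − 1.573×0.9650/(0.105×20.14))] = 1.036 × ln(2.877) = 1.095 d.
D_c = (0.105/1.07) × 20.14 × e^(−0.105×1.095) = 0.09813 × 20.14 × 0.8914 = 1.762 mg/L.
Minimum DO = 9.56 − 1.762 = 7.798 mg/L.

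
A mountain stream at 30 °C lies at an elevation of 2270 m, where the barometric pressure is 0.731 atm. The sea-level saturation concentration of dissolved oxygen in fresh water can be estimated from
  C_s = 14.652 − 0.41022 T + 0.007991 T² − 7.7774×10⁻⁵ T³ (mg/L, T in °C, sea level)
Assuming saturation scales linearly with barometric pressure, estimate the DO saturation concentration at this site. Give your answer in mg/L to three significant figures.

C_s ≈ 5.44 mg/L

At sea level: C_s = 14.652 − 0.41022×30 + 0.007991×30² − 7.7774×10⁻⁵×30³ = 7.437 mg/L.
Pressure correction: C_s' = 7.437 × 0.731 = 5.437 mg/L.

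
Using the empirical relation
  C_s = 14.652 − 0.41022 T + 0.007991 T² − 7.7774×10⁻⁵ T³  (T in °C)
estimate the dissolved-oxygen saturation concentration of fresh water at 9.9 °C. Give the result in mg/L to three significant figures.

C_s ≈ 11.3 mg/L

C_s = 14.652 − 0.41022×9.9 + 0.007991×9.9² − 7.7774×10⁻⁵×9.9³ = 11.30 mg/L.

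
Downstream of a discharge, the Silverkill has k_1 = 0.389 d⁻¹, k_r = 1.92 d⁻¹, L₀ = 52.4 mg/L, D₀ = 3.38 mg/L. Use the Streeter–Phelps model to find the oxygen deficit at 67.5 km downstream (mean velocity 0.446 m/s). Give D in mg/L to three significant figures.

D ≈ 6.39 mg/L

Travel time t = x/v = 67.5 km / (0.446 m/s) = 67500 m / 0.446 m/s = 151300 s = 1.752 d.
k_1 L₀/(k_r−k_1) = 0.389×52.4/(1.92−0.389) = 20.38/1.531 = 13.31 mg/L.
e^(−k_1 t) = e^(−0.389×1.752) = 0.5059; e^(−k_r t) = e^(−1.92×1.752) = 0.03462.
D = 13.31 × (0.5059 − 0.03462) + 3.38 × 0.03462 = 6.275 + 0.1170 = 6.392 mg/L.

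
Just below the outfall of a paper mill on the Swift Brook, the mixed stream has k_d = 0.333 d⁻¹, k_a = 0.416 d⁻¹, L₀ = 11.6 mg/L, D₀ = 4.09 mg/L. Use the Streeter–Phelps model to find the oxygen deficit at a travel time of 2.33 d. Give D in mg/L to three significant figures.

k_d L₀/(k_a−k_d) = 0.333×11.6/(0.416−0.333) = 3.863/0.08300 = 46.54 mg/L.
e^(−k_d t) = e^(−0.333×2.330) = 0.4603; e^(−k_a t) = e^(−0.416×2.330) = 0.3794.
D = 46.54 × (0.4603 − 0.3794) + 4.09 × 0.3794 = 3.767 + 1.552 = 5.318 mg/L.

D ≈ 5.32 mg/L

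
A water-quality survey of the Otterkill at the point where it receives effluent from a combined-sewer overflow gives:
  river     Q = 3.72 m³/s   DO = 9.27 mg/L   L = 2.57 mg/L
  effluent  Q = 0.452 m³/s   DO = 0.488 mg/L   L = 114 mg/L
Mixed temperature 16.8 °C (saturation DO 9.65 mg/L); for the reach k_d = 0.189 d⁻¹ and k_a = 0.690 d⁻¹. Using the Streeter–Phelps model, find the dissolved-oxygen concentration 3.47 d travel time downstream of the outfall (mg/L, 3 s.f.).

DO ≈ 7.17 mg/L

Mixed DO = (3.72×9.27 + 0.452×0.488)/(3.72+0.452) = 34.70/4.172 = 8.319 mg/L.
Mixed L₀ = (3.72×2.57 + 0.452×114)/(4.172) = 61.09/4.172 = 14.64 mg/L.
Initial deficit D₀ = C_s − DO₀ = 9.65 − 8.319 = 1.331 mg/L.
D(3.47) = [0.189×14.64/(0.690−0.189)](e^(−0.189×3.47) − e^(−0.690×3.47)) + 1.331 e^(−0.690×3.47)
= 5.524 × (0.5190 − 0.09124) + 1.331 × 0.09124 = 2.484 mg/L.
DO = 9.65 − 2.484 = 7.166 mg/L.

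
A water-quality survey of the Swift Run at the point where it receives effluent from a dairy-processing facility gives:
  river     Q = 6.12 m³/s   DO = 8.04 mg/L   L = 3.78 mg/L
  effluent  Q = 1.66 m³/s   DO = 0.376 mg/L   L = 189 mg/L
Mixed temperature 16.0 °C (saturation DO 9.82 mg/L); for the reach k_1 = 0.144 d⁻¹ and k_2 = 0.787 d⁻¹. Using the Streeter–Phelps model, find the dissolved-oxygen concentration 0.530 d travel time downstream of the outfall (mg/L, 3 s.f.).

DO ≈ 4.97 mg/L

Mixed DO = (6.12×8.04 + 1.66×0.376)/(6.12+1.66) = 49.83/7.780 = 6.405 mg/L.
Mixed L₀ = (6.12×3.78 + 1.66×189)/(7.780) = 336.9/7.780 = 43.30 mg/L.
Initial deficit D₀ = C_s − DO₀ = 9.82 − 6.405 = 3.415 mg/L.
D(0.530) = [0.144×43.30/(0.787−0.144)](e^(−0.144×0.530) − e^(−0.787×0.530)) + 3.415 e^(−0.787×0.530)
= 9.697 × (0.9265 − 0.6589) + 3.415 × 0.6589 = 4.845 mg/L.
DO = 9.82 − 4.845 = 4.975 mg/L.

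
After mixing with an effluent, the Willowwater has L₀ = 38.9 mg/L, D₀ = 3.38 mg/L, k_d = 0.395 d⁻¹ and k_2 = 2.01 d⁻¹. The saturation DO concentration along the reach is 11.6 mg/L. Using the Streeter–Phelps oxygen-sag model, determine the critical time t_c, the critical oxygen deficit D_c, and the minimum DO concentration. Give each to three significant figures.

At the critical point dD/dt = 0, so k_d L₀ e^(−k_d t) = k_2 D. Substituting D(t) from the Streeter–Phelps equation and solving for t gives
t_c = ln[(k_2/k_d)(1 − D₀(k_2−k_d)/(k_d L₀))] / (k_2−k_d).
Here k_2−k_d = 1.615 d⁻¹ and 1 − D₀(k_2−k_d)/(k_d L₀) = 1 − 3.38×1.615/(0.395×38.9) = 0.6447, so
t_c = ln(5.089 × 0.6447) / 1.615 = 1.188 / 1.615 = 0.7357 d.
D_c = (k_d/k_2) L₀ e^(−k_d t_c) = (0.395/2.01) × 38.9 × e^(−0.395×0.7357) = 0.1965 × 38.9 × 0.7478 = 5.717 mg/L.
Minimum DO = C_s − D_c = 11.6 − 5.717 = 5.883 mg/L.

t_c ≈ 0.736 d; D_c ≈ 5.72 mg/L; min DO ≈ 5.88 mg/L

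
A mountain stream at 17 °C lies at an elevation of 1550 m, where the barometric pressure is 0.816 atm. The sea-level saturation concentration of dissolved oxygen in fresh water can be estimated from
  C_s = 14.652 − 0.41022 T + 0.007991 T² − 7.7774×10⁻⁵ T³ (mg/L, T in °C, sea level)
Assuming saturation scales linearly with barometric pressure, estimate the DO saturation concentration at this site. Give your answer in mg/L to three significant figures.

At sea level: C_s = 14.652 − 0.41022×17 + 0.007991×17² − 7.7774×10⁻⁵×17³ = 9.606 mg/L.
Pressure correction: C_s' = 9.606 × 0.816 = 7.838 mg/L.

C_s ≈ 7.84 mg/L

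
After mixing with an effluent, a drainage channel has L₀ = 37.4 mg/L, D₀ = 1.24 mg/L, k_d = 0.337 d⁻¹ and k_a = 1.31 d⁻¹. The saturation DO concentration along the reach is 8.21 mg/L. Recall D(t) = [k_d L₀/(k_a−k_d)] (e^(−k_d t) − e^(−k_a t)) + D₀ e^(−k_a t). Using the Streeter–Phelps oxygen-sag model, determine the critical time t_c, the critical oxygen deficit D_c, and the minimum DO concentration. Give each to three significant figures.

t_c ≈ 1.29 d; D_c ≈ 6.23 mg/L; min DO ≈ 1.98 mg/L

At the critical point dD/dt = 0, so k_d L₀ e^(−k_d t) = k_a D. Substituting D(t) from the Streeter–Phelps equation and solving for t gives
t_c = ln[(k_a/k_d)(1 − D₀(k_a−k_d)/(k_d L₀))] / (k_a−k_d).
Here k_a−k_d = 0.9730 d⁻¹ and 1 − D₀(k_a−k_d)/(k_d L₀) = 1 − 1.24×0.9730/(0.337×37.4) = 0.9043, so
t_c = ln(3.887 × 0.9043) / 0.9730 = 1.257 / 0.9730 = 1.292 d.
D_c = (k_d/k_a) L₀ e^(−k_d t_c) = (0.337/1.31) × 37.4 × e^(−0.337×1.292) = 0.2573 × 37.4 × 0.6470 = 6.225 mg/L.
Minimum DO = C_s − D_c = 8.21 − 6.225 = 1.985 mg/L.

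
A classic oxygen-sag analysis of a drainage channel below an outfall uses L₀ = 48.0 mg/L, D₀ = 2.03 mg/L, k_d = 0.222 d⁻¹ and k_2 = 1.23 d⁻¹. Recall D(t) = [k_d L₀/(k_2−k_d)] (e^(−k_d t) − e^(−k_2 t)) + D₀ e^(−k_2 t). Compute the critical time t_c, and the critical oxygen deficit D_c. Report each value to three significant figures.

t_c ≈ 1.49 d; D_c ≈ 6.23 mg/L

At the critical point dD/dt = 0, so k_d L₀ e^(−k_d t) = k_2 D. Substituting D(t) from the Streeter–Phelps equation and solving for t gives
t_c = ln[(k_2/k_d)(1 − D₀(k_2−k_d)/(k_d L₀))] / (k_2−k_d).
Here k_2−k_d = 1.008 d⁻¹ and 1 − D₀(k_2−k_d)/(k_d L₀) = 1 − 2.03×1.008/(0.222×48.0) = 0.8080, so
t_c = ln(5.541 × 0.8080) / 1.008 = 1.499 / 1.008 = 1.487 d.
D_c = (k_d/k_2) L₀ e^(−k_d t_c) = (0.222/1.23) × 48.0 × e^(−0.222×1.487) = 0.1805 × 48.0 × 0.7188 = 6.228 mg/L.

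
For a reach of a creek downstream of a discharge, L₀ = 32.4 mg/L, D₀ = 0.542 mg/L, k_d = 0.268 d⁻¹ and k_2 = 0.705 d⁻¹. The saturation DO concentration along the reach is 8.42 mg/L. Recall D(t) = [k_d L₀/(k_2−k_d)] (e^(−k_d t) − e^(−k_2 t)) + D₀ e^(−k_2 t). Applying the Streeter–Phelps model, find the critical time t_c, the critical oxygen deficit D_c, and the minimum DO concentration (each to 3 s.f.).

t_c ≈ 2.15 d; D_c ≈ 6.92 mg/L; min DO ≈ 1.50 mg/L

t_c = [1/(k_2−k_d)] ln[(k_2/k_d)(1 − D₀(k_2−k_d)/(k_d L₀))]
= [1/(0.705−0.268)] ln[(0.705/0.268)(1 − 0.542×0.4370/(0.268×32.4))]
= (1/0.4370) ln[2.631 × 0.9727] = 2.288 × ln(2.559) = 2.288 × 0.9396 = 2.150 d.
L(t_c) = L₀ e^(−k_d t_c) = 32.4 × 0.5620 = 18.21 mg/L, and at the critical point k_2 D_c = k_d L, so D_c = (0.268/0.705) × 18.21 = 6.922 mg/L.
Minimum DO = C_s − D_c = 8.42 − 6.922 = 1.498 mg/L.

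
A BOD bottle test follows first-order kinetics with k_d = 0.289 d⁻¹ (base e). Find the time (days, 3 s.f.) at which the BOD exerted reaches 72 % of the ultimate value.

y/L₀ = 1 − e^(−k_d t) = 0.72 ⇒ e^(−k_d t) = 0.280
t = −ln(0.280) / 0.289 = 1.273 / 0.289 = 4.405 d.

t ≈ 4.40 d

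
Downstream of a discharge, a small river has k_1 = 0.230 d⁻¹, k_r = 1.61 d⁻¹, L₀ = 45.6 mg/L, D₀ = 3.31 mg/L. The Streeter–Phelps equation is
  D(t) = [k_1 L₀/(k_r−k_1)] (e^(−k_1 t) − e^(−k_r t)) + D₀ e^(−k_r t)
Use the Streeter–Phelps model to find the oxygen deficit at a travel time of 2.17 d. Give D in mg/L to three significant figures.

D ≈ 4.48 mg/L

k_1 L₀/(k_r−k_1) = 0.230×45.6/(1.61−0.230) = 10.49/1.380 = 7.600 mg/L.
e^(−k_1 t) = e^(−0.230×2.170) = 0.6071; e^(−k_r t) = e^(−1.61×2.170) = 0.03039.
D = 7.600 × (0.6071 − 0.03039) + 3.31 × 0.03039 = 4.383 + 0.1006 = 4.483 mg/L.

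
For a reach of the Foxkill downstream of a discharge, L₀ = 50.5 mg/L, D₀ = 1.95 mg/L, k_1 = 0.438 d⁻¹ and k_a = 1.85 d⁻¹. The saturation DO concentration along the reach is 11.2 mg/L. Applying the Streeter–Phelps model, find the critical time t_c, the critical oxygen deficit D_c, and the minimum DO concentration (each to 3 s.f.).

t_c ≈ 0.926 d; D_c ≈ 7.97 mg/L; min DO ≈ 3.23 mg/L

At the critical point dD/dt = 0, so k_1 L₀ e^(−k_1 t) = k_a D. Substituting D(t) from the Streeter–Phelps equation and solving for t gives
t_c = ln[(k_a/k_1)(1 − D₀(k_a−k_1)/(k_1 L₀))] / (k_a−k_1).
Here k_a−k_1 = 1.412 d⁻¹ and 1 − D₀(k_a−k_1)/(k_1 L₀) = 1 − 1.95×1.412/(0.438×50.5) = 0.8755, so
t_c = ln(4.224 × 0.8755) / 1.412 = 1.308 / 1.412 = 0.9262 d.
D_c = (k_1/k_a) L₀ e^(−k_1 t_c) = (0.438/1.85) × 50.5 × e^(−0.438×0.9262) = 0.2368 × 50.5 × 0.6665 = 7.969 mg/L.
Minimum DO = C_s − D_c = 11.2 − 7.969 = 3.231 mg/L.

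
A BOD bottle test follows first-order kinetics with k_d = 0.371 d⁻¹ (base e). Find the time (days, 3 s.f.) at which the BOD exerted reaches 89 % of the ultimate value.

t ≈ 5.95 d

y/L₀ = 1 − e^(−k_d t) = 0.89 ⇒ e^(−k_d t) = 0.110
t = −ln(0.110) / 0.371 = 2.207 / 0.371 = 5.950 d.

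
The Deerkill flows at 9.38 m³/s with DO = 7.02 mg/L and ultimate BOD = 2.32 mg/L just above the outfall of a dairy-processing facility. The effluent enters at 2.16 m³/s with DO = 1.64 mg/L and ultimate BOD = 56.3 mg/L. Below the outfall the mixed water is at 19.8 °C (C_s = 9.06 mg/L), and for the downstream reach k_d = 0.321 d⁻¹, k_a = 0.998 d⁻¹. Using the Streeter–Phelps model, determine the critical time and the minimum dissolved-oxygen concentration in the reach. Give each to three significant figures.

t_c ≈ 0.600 d; minimum DO ≈ 5.76 mg/L

Mixed DO = (9.38×7.02 + 2.16×1.64)/(9.38+2.16) = 69.39/11.54 = 6.013 mg/L.
Mixed L₀ = (9.38×2.32 + 2.16×56.3)/(11.54) = 143.4/11.54 = 12.42 mg/L.
Initial deficit D₀ = C_s − DO₀ = 9.06 − 6.013 = 3.047 mg/L.
t_c = (1/0.6770) ln[(0.998/0.321)(1 − 3.047×0.6770/(0.321×12.42))] = 1.477 × ln(1.501) = 0.5998 d.
D_c = (0.321/0.998) × 12.42 × e^(−0.321×0.5998) = 0.3216 × 12.42 × 0.8249 = 3.296 mg/L.
Minimum DO = 9.06 − 3.296 = 5.764 mg/L.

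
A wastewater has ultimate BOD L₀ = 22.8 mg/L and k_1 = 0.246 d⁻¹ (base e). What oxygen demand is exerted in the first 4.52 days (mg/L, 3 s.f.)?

y ≈ 15.3 mg/L

y_t = L₀(1 − e^(−k_1 t)) = 22.8 × (1 − e^(−0.246×4.52))
= 22.8 × (1 − 0.3289) = 22.8 × 0.6711 = 15.30 mg/L.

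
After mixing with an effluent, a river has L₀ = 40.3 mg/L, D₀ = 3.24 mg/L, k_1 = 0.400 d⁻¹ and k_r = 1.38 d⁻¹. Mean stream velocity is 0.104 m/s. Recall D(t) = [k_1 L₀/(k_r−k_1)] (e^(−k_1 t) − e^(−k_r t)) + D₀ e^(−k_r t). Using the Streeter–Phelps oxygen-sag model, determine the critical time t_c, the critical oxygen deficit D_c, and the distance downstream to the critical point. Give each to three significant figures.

t_c ≈ 1.04 d; D_c ≈ 7.71 mg/L; x_c ≈ 9.34 km

With k_r/k_1 = 3.450 and 1 − D₀(k_r−k_1)/(k_1 L₀) = 0.8030,
t_c = ln(3.450 × 0.8030) / (1.38 − 0.400) = ln(2.770) / 0.9800 = 1.019/0.9800 = 1.040 d.
L(t_c) = L₀ e^(−k_1 t_c) = 40.3 × 0.6597 = 26.59 mg/L, and at the critical point k_r D_c = k_1 L, so D_c = (0.400/1.38) × 26.59 = 7.706 mg/L.
x_c = v t_c = 0.104 m/s × 1.040 d × 86400 s/d = 9343 m ≈ 9.34 km.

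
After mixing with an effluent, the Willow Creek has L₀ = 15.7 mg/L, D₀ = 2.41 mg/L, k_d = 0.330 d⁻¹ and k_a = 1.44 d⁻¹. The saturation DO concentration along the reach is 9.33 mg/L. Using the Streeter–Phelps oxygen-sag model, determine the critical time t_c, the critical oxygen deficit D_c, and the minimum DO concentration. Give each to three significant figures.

At the critical point dD/dt = 0, so k_d L₀ e^(−k_d t) = k_a D. Substituting D(t) from the Streeter–Phelps equation and solving for t gives
t_c = ln[(k_a/k_d)(1 − D₀(k_a−k_d)/(k_d L₀))] / (k_a−k_d).
Here k_a−k_d = 1.110 d⁻¹ and 1 − D₀(k_a−k_d)/(k_d L₀) = 1 − 2.41×1.110/(0.330×15.7) = 0.4837, so
t_c = ln(4.364 × 0.4837) / 1.110 = 0.7470 / 1.110 = 0.6729 d.
L(t_c) = L₀ e^(−k_d t_c) = 15.7 × 0.8009 = 12.57 mg/L, and at the critical point k_a D_c = k_d L, so D_c = (0.330/1.44) × 12.57 = 2.881 mg/L.
Minimum DO = C_s − D_c = 9.33 − 2.881 = 6.449 mg/L.

t_c ≈ 0.673 d; D_c ≈ 2.88 mg/L; min DO ≈ 6.45 mg/L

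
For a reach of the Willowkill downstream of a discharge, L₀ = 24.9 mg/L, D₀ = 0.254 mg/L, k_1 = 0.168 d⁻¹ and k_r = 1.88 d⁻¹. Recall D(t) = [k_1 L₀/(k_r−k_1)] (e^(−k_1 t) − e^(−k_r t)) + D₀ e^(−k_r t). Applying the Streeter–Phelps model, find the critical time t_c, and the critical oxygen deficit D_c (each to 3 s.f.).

With k_r/k_1 = 11.19 and 1 − D₀(k_r−k_1)/(k_1 L₀) = 0.8960,
t_c = ln(11.19 × 0.8960) / (1.88 − 0.168) = ln(10.03) / 1.712 = 2.305/1.712 = 1.347 d.
D_c = (k_1/k_r) L₀ e^(−k_1 t_c) = (0.168/1.88) × 24.9 × e^(−0.168×1.347) = 0.08936 × 24.9 × 0.7975 = 1.775 mg/L.

t_c ≈ 1.35 d; D_c ≈ 1.77 mg/L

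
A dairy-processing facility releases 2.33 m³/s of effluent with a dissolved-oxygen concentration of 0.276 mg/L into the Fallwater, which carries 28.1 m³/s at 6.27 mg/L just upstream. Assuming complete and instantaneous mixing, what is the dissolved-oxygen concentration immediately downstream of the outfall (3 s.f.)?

Flow-weighted mixing: C = (Q_r C_r + Q_w C_w)/(Q_r + Q_w)
= (28.1×6.27 + 2.33×0.276)/(28.1 + 2.33) = 176.8/30.43 = 5.811 mg/L.

5.81 mg/L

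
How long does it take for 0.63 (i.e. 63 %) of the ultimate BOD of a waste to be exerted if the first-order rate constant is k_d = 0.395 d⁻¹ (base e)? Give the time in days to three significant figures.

t ≈ 2.52 d

y/L₀ = 1 − e^(−k_d t) = 0.63 ⇒ e^(−k_d t) = 0.370
t = −ln(0.370) / 0.395 = 0.9943 / 0.395 = 2.517 d.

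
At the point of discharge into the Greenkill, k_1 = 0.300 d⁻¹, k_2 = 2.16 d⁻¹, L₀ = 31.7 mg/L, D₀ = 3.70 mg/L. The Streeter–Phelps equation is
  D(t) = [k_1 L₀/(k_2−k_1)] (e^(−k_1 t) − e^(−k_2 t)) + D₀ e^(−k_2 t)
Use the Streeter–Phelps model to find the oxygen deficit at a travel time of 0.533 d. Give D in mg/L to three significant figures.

k_1 L₀/(k_2−k_1) = 0.300×31.7/(2.16−0.300) = 9.510/1.860 = 5.113 mg/L.
e^(−k_1 t) = e^(−0.300×0.5330) = 0.8522; e^(−k_2 t) = e^(−2.16×0.5330) = 0.3162.
D = 5.113 × (0.8522 − 0.3162) + 3.70 × 0.3162 = 2.741 + 1.170 = 3.911 mg/L.

D ≈ 3.91 mg/L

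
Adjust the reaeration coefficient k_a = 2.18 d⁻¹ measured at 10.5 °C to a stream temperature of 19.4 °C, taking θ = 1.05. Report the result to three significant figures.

k_a(T₂) = k_a(T₁) · θ^(T₂−T₁) = 2.18 × 1.05^(19.4−10.5)
= 2.18 × 1.05^8.90 = 2.18 × 1.544 = 3.365 d⁻¹.

k_a ≈ 3.37 d⁻¹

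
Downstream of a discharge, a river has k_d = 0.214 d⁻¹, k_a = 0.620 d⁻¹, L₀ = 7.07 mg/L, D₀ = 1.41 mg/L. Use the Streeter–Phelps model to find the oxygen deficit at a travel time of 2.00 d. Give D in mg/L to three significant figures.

k_d L₀/(k_a−k_d) = 0.214×7.07/(0.620−0.214) = 1.513/0.4060 = 3.727 mg/L.
e^(−k_d t) = e^(−0.214×2.000) = 0.6518; e^(−k_a t) = e^(−0.620×2.000) = 0.2894.
D = 3.727 × (0.6518 − 0.2894) + 1.41 × 0.2894 = 1.351 + 0.4080 = 1.759 mg/L.

D ≈ 1.76 mg/L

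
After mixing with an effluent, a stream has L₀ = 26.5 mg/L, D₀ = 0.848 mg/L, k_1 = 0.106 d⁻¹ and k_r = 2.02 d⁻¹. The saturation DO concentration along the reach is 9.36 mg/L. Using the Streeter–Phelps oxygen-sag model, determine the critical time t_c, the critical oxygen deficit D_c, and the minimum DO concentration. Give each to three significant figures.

t_c ≈ 1.09 d; D_c ≈ 1.24 mg/L; min DO ≈ 8.12 mg/L

With k_r/k_1 = 19.06 and 1 − D₀(k_r−k_1)/(k_1 L₀) = 0.4222,
t_c = ln(19.06 × 0.4222) / (2.02 − 0.106) = ln(8.045) / 1.914 = 2.085/1.914 = 1.089 d.
L(t_c) = L₀ e^(−k_1 t_c) = 26.5 × 0.8909 = 23.61 mg/L, and at the critical point k_r D_c = k_1 L, so D_c = (0.106/2.02) × 23.61 = 1.239 mg/L.
Minimum DO = C_s − D_c = 9.36 − 1.239 = 8.121 mg/L.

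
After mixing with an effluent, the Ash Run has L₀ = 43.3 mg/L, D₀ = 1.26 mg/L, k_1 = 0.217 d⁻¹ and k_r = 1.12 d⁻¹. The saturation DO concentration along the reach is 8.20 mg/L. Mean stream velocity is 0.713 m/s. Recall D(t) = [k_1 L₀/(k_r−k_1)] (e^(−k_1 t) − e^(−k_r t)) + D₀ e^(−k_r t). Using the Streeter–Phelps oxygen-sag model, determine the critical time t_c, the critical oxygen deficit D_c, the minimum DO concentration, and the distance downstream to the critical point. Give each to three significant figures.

t_c ≈ 1.67 d; D_c ≈ 5.83 mg/L; min DO ≈ 2.37 mg/L; x_c ≈ 103 km

t_c = [1/(k_r−k_1)] ln[(k_r/k_1)(1 − D₀(k_r−k_1)/(k_1 L₀))]
= [1/(1.12−0.217)] ln[(1.12/0.217)(1 − 1.26×0.9030/(0.217×43.3))]
= (1/0.9030) ln[5.161 × 0.8789] = 1.107 × ln(4.536) = 1.107 × 1.512 = 1.675 d.
L(t_c) = L₀ e^(−k_1 t_c) = 43.3 × 0.6953 = 30.11 mg/L, and at the critical point k_r D_c = k_1 L, so D_c = (0.217/1.12) × 30.11 = 5.833 mg/L.
Minimum DO = C_s − D_c = 8.20 − 5.833 = 2.367 mg/L.
x_c = v t_c = 0.713 m/s × 1.675 d × 86400 s/d = 103200 m ≈ 103 km.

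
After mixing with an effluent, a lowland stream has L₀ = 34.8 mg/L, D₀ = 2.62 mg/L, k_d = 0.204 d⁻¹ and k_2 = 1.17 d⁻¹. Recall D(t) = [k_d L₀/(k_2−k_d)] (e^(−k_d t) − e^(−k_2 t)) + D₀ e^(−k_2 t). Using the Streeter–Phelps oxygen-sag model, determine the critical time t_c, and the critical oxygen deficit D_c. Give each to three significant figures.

t_c ≈ 1.35 d; D_c ≈ 4.61 mg/L

t_c = [1/(k_2−k_d)] ln[(k_2/k_d)(1 − D₀(k_2−k_d)/(k_d L₀))]
= [1/(1.17−0.204)] ln[(1.17/0.204)(1 − 2.62×0.9660/(0.204×34.8))]
= (1/0.9660) ln[5.735 × 0.6435] = 1.035 × ln(3.691) = 1.035 × 1.306 = 1.352 d.
L(t_c) = L₀ e^(−k_d t_c) = 34.8 × 0.7590 = 26.41 mg/L, and at the critical point k_2 D_c = k_d L, so D_c = (0.204/1.17) × 26.41 = 4.605 mg/L.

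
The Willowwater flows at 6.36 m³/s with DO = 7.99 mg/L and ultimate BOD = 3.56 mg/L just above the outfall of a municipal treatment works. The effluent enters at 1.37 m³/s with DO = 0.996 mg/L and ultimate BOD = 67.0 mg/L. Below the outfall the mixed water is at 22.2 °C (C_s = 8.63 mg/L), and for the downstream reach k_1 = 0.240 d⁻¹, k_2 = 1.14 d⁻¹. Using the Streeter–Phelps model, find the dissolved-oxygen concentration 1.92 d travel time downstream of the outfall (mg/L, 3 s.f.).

DO ≈ 6.37 mg/L

Mixed DO = (6.36×7.99 + 1.37×0.996)/(6.36+1.37) = 52.18/7.730 = 6.750 mg/L.
Mixed L₀ = (6.36×3.56 + 1.37×67.0)/(7.730) = 114.4/7.730 = 14.80 mg/L.
Initial deficit D₀ = C_s − DO₀ = 8.63 − 6.750 = 1.880 mg/L.
D(1.92) = [0.240×14.80/(1.14−0.240)](e^(−0.240×1.92) − e^(−1.14×1.92)) + 1.880 e^(−1.14×1.92)
= 3.948 × (0.6308 − 0.1121) + 1.880 × 0.1121 = 2.258 mg/L.
DO = 8.63 − 2.258 = 6.372 mg/L.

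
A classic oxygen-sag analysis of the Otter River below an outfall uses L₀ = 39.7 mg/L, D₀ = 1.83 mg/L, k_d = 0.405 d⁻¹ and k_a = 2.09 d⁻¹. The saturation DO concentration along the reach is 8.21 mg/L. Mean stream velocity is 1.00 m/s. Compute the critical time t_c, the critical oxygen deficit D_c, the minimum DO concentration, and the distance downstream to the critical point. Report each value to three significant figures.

With k_a/k_d = 5.160 and 1 − D₀(k_a−k_d)/(k_d L₀) = 0.8082,
t_c = ln(5.160 × 0.8082) / (2.09 − 0.405) = ln(4.171) / 1.685 = 1.428/1.685 = 0.8475 d.
L(t_c) = L₀ e^(−k_d t_c) = 39.7 × 0.7095 = 28.17 mg/L, and at the critical point k_a D_c = k_d L, so D_c = (0.405/2.09) × 28.17 = 5.458 mg/L.
Minimum DO = C_s − D_c = 8.21 − 5.458 = 2.752 mg/L.
x_c = v t_c = 1.00 m/s × 0.8475 d × 86400 s/d = 73230 m ≈ 73.2 km.

t_c ≈ 0.848 d; D_c ≈ 5.46 mg/L; min DO ≈ 2.75 mg/L; x_c ≈ 73.2 km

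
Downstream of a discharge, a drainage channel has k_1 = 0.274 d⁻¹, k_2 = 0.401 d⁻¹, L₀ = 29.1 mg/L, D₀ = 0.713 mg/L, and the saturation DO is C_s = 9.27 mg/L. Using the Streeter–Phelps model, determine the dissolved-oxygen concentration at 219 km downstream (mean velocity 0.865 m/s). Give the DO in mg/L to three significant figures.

Travel time t = x/v = 219 km / (0.865 m/s) = 219000 m / 0.865 m/s = 253200 s = 2.930 d.
k_1 L₀/(k_2−k_1) = 0.274×29.1/(0.401−0.274) = 7.973/0.1270 = 62.78 mg/L.
e^(−k_1 t) = e^(−0.274×2.930) = 0.4480; e^(−k_2 t) = e^(−0.401×2.930) = 0.3088.
D = 62.78 × (0.4480 − 0.3088) + 0.713 × 0.3088 = 8.741 + 0.2202 = 8.961 mg/L.
DO = C_s − D = 9.27 − 8.961 = 0.3090 mg/L.

DO ≈ 0.309 mg/L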